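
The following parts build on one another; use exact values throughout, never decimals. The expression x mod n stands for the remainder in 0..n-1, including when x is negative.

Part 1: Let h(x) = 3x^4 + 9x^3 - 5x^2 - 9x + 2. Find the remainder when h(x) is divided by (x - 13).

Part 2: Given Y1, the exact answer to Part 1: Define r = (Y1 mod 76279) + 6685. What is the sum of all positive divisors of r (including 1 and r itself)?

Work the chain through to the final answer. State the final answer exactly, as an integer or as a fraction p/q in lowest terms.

86736

Part 1: remainder = value at the root: 3*(13)^4 + 9*(13)^3 - 5*(13)^2 - 9*(13)^1 + 2 = (85683) + (19773) + (-845) + (-117) + (2) = 104496; answer 104496
Part 2: Y1 = 104496; r = 34902; 34902 = 2 * 3^2 * 7 * 277; sigma = (1 + 2) * (1 + 3 + 9) * (1 + 7) * (1 + 277) = 3 * 13 * 8 * 278 = 86736; answer 86736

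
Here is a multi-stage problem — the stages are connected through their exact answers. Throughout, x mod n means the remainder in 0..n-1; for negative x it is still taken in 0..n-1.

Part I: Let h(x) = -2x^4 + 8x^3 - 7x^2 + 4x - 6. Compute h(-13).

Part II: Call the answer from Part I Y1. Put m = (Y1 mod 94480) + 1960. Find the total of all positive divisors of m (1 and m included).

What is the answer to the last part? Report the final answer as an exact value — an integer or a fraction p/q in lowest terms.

Part I: -2*(-13)^4 + 8*(-13)^3 - 7*(-13)^2 + 4*(-13)^1 - 6 = (-57122) + (-17576) + (-1183) + (-52) + (-6) = -75939; answer -75939
Part II: Y1 = -75939; m = 20501; 20501 = 13 * 19 * 83; sigma = (1 + 13) * (1 + 19) * (1 + 83) = 14 * 20 * 84 = 23520; answer 23520

23520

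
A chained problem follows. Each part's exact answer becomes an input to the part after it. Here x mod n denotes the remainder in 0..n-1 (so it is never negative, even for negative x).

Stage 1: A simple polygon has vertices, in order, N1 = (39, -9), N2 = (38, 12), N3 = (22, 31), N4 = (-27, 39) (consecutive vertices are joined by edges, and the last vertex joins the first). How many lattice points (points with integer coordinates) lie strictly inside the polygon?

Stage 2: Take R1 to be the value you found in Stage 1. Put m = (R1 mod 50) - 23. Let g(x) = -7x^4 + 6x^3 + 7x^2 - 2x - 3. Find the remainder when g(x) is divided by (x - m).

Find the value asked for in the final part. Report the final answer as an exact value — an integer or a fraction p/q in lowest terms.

-10107

Stage 1: cross terms: (39*12 - 38*-9)=810, (38*31 - 22*12)=914, (22*39 - -27*31)=1695, (-27*-9 - 39*39)=-1278; twice the area = |2141| = 2141; area = 2141/2; boundary points = 1 + 1 + 1 + 6 = 9; strictly interior points = area - boundary/2 + 1 = 1067; answer 1067
Stage 2: R1 = 1067; m = -6; remainder = value at the root: -7*(-6)^4 + 6*(-6)^3 + 7*(-6)^2 - 2*(-6)^1 - 3 = (-9072) + (-1296) + (252) + (12) + (-3) = -10107; answer -10107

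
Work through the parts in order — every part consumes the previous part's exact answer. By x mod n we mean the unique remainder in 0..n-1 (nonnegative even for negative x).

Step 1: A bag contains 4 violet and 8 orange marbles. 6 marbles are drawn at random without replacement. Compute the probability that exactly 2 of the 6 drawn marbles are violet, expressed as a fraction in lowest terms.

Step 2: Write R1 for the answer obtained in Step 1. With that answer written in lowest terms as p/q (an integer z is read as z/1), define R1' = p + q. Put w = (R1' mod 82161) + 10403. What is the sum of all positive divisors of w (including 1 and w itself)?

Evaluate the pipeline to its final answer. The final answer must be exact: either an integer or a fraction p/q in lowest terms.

14592

Step 1: total draws C(12,6) = 924; favorable C(4,2)*C(8,4) = 420; P = 5/11; answer 5/11
Step 2: R1 = 5/11; threaded value p + q = 16; w = 10419; 10419 = 3 * 23 * 151; sigma = (1 + 3) * (1 + 23) * (1 + 151) = 4 * 24 * 152 = 14592; answer 14592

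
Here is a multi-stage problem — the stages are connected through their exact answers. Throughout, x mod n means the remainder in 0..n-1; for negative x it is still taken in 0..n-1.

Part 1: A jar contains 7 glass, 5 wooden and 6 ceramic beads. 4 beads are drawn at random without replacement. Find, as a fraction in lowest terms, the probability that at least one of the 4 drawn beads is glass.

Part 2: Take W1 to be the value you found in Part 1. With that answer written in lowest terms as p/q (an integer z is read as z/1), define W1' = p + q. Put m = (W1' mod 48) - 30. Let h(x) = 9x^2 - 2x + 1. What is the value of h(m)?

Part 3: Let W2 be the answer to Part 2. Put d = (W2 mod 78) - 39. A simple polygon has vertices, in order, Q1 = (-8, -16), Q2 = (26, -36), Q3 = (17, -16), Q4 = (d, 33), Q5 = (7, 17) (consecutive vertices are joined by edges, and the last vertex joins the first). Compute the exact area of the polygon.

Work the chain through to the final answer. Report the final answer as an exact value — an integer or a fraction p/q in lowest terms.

2013/2

Part 1: total draws C(18,4) = 3060; complement C(11,4) = 330; favorable 3060 - 330 = 2730; P = 91/102; answer 91/102
Part 2: W1 = 91/102; threaded value p + q = 193; m = -29; 9*(-29)^2 - 2*(-29)^1 + 1 = (7569) + (58) + (1) = 7628; answer 7628
Part 3: W2 = 7628; d = 23; cross terms: (-8*-36 - 26*-16)=704, (26*-16 - 17*-36)=196, (17*33 - 23*-16)=929, (23*17 - 7*33)=160, (7*-16 - -8*17)=24; twice the area = |2013| = 2013; area = 2013/2; answer 2013/2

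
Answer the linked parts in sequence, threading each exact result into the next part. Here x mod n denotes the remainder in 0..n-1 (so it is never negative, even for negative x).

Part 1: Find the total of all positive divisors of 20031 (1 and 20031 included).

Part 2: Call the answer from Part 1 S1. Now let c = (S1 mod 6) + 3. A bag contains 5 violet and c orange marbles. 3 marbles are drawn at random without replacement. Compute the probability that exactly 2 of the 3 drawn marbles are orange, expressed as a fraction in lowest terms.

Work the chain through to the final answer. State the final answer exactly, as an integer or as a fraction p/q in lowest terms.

15/56

Part 1: 20031 = 3 * 11 * 607; sigma = (1 + 3) * (1 + 11) * (1 + 607) = 4 * 12 * 608 = 29184; answer 29184
Part 2: S1 = 29184; c = 3; total draws C(8,3) = 56; favorable C(3,2)*C(5,1) = 15; P = 15/56; answer 15/56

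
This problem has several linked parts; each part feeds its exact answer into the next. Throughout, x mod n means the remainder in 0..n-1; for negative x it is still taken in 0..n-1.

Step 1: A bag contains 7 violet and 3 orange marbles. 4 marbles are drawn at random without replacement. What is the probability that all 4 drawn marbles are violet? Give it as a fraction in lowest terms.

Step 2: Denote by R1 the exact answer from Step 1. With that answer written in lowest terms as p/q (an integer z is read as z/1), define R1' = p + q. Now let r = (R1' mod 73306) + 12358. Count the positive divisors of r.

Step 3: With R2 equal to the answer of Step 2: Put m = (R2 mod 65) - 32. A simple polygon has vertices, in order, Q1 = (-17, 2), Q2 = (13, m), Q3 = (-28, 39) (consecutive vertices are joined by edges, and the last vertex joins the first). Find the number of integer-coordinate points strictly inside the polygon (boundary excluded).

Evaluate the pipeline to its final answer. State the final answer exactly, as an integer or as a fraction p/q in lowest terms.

375

Step 1: total draws C(10,4) = 210; favorable C(7,4) = 35; P = 1/6; answer 1/6
Step 2: R1 = 1/6; threaded value p + q = 7; r = 12365; 12365 = 5 * 2473; number of divisors = (1+1) * (1+1) = 4; answer 4
Step 3: R2 = 4; m = -28; cross terms: (-17*-28 - 13*2)=450, (13*39 - -28*-28)=-277, (-28*2 - -17*39)=607; twice the area = |780| = 780; area = 390; boundary points = 30 + 1 + 1 = 32; strictly interior points = area - boundary/2 + 1 = 375; answer 375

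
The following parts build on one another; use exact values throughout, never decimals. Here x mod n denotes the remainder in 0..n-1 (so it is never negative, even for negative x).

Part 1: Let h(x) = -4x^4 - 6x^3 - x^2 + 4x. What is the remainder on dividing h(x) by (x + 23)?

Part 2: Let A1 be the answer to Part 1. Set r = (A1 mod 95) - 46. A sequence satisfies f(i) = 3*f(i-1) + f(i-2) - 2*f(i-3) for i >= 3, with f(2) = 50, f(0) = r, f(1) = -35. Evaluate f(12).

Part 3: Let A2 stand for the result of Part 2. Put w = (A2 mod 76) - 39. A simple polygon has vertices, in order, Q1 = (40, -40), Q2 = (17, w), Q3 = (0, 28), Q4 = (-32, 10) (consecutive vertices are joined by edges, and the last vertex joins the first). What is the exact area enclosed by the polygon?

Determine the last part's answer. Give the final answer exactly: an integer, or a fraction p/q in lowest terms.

1186

Part 1: remainder = value at the root: -4*(-23)^4 - 6*(-23)^3 - 1*(-23)^2 + 4*(-23)^1 = (-1119364) + (73002) + (-529) + (-92) = -1046983; answer -1046983
Part 2: A1 = -1046983; r = -34; f(3) = 3*(50) + 1*(-35) - 2*(-34) = 183; iterating: f(3)=183, f(4)=669, f(5)=2090, f(6)=6573, f(7)=20471, f(8)=63806, f(9)=198743, f(10)=619093, f(11)=1928410, f(12)=6006837; answer 6006837
Part 3: A2 = 6006837; w = -14; cross terms: (40*-14 - 17*-40)=120, (17*28 - 0*-14)=476, (0*10 - -32*28)=896, (-32*-40 - 40*10)=880; twice the area = |2372| = 2372; area = 1186; answer 1186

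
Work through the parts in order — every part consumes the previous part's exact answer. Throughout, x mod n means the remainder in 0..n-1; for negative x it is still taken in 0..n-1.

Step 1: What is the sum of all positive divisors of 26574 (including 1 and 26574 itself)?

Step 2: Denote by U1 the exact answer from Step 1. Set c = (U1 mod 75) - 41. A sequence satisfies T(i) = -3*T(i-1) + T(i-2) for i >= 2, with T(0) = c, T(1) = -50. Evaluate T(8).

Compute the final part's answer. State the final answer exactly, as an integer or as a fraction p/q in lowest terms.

Step 1: 26574 = 2 * 3 * 43 * 103; sigma = (1 + 2) * (1 + 3) * (1 + 43) * (1 + 103) = 3 * 4 * 44 * 104 = 54912; answer 54912
Step 2: U1 = 54912; c = -29; T(2) = -3*(-50) + 1*(-29) = 121; iterating: T(2)=121, T(3)=-413, T(4)=1360, T(5)=-4493, T(6)=14839, T(7)=-49010, T(8)=161869; answer 161869

161869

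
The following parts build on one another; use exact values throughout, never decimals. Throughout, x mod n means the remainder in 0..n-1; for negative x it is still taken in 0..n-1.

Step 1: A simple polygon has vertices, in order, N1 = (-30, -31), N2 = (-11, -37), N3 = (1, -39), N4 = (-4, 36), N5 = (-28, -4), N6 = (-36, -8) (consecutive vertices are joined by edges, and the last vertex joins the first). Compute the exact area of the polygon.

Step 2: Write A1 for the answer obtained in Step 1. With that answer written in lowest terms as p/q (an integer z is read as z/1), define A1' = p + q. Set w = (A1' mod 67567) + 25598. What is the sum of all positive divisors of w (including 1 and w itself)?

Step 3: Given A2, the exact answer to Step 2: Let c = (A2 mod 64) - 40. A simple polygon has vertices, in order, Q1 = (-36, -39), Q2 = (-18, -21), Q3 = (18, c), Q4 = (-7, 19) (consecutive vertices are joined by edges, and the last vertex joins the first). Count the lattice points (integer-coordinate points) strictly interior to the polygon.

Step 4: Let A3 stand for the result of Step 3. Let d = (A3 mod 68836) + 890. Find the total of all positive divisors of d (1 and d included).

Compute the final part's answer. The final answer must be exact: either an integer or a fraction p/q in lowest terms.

Step 1: cross terms: (-30*-37 - -11*-31)=769, (-11*-39 - 1*-37)=466, (1*36 - -4*-39)=-120, (-4*-4 - -28*36)=1024, (-28*-8 - -36*-4)=80, (-36*-31 - -30*-8)=876; twice the area = |3095| = 3095; area = 3095/2; answer 3095/2
Step 2: A1 = 3095/2; threaded value p + q = 3097; w = 28695; 28695 = 3 * 5 * 1913; sigma = (1 + 3) * (1 + 5) * (1 + 1913) = 4 * 6 * 1914 = 45936; answer 45936
Step 3: A2 = 45936; c = 8; cross terms: (-36*-21 - -18*-39)=54, (-18*8 - 18*-21)=234, (18*19 - -7*8)=398, (-7*-39 - -36*19)=957; twice the area = |1643| = 1643; area = 1643/2; boundary points = 18 + 1 + 1 + 29 = 49; strictly interior points = area - boundary/2 + 1 = 798; answer 798
Step 4: A3 = 798; d = 1688; 1688 = 2^3 * 211; sigma = (1 + 2 + 4 + 8) * (1 + 211) = 15 * 212 = 3180; answer 3180

3180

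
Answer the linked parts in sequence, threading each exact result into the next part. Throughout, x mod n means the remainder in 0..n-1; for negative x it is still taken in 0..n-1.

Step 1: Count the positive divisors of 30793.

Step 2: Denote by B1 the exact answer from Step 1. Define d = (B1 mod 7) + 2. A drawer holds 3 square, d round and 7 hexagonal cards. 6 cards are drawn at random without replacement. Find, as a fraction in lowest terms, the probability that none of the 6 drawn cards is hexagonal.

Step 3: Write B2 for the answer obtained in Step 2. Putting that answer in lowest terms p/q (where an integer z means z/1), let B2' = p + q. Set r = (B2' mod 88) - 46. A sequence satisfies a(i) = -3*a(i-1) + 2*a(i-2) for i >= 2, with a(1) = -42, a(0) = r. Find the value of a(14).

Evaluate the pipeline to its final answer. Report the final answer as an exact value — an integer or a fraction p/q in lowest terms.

531043936

Step 1: 30793 = 7 * 53 * 83; number of divisors = (1+1) * (1+1) * (1+1) = 8; answer 8
Step 2: B1 = 8; d = 3; total draws C(13,6) = 1716; favorable C(6,6) = 1; P = 1/1716; answer 1/1716
Step 3: B2 = 1/1716; threaded value p + q = 1717; r = -1; a(2) = -3*(-42) + 2*(-1) = 124; iterating: a(2)=124, a(3)=-456, a(4)=1616, a(5)=-5760, a(6)=20512, a(7)=-73056, a(8)=260192, a(9)=-926688, a(10)=3300448, a(11)=-11754720, a(12)=41865056, a(13)=-149104608, a(14)=531043936; answer 531043936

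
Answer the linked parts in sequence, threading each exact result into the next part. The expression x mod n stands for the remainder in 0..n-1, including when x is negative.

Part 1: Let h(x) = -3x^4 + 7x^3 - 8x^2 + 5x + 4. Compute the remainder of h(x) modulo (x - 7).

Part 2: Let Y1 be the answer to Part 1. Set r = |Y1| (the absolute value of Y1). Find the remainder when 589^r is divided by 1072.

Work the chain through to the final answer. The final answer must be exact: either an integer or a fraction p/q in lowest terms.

1013

Part 1: remainder = value at the root: -3*(7)^4 + 7*(7)^3 - 8*(7)^2 + 5*(7)^1 + 4 = (-7203) + (2401) + (-392) + (35) + (4) = -5155; answer -5155
Part 2: Y1 = -5155; r = 5155; squarings mod 1072: 589^1=589, 589^2=665, 589^4=561, 589^8=625, 589^16=417, 589^32=225, 589^64=241, 589^128=193, 589^256=801, 589^512=545, 589^1024=81, 589^2048=129, 589^4096=561; 589^5155 = 589^1 * 589^2 * 589^32 * 589^1024 * 589^4096 = 1013 (mod 1072); answer 1013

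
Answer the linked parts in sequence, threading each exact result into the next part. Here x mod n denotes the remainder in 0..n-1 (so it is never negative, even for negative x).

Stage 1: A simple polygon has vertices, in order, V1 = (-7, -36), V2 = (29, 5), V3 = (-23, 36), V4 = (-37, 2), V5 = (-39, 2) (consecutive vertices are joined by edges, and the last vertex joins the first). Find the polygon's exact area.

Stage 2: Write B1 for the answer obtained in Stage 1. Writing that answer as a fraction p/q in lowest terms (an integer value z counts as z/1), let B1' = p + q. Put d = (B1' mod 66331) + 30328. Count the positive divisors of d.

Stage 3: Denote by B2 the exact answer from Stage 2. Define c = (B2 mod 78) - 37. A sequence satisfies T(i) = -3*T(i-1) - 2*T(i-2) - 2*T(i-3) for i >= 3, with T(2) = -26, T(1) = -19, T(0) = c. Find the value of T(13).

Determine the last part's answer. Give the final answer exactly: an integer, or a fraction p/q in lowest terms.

Stage 1: cross terms: (-7*5 - 29*-36)=1009, (29*36 - -23*5)=1159, (-23*2 - -37*36)=1286, (-37*2 - -39*2)=4, (-39*-36 - -7*2)=1418; twice the area = |4876| = 4876; area = 2438; answer 2438
Stage 2: B1 = 2438; threaded value p + q = 2439; d = 32767; 32767 = 7 * 31 * 151; number of divisors = (1+1) * (1+1) * (1+1) = 8; answer 8
Stage 3: B2 = 8; c = -29; T(3) = -3*(-26) - 2*(-19) - 2*(-29) = 174; iterating: T(3)=174, T(4)=-432, T(5)=1000, T(6)=-2484, T(7)=6316, T(8)=-15980, T(9)=40276, T(10)=-101500, T(11)=255908, T(12)=-645276, T(13)=1627012; answer 1627012

1627012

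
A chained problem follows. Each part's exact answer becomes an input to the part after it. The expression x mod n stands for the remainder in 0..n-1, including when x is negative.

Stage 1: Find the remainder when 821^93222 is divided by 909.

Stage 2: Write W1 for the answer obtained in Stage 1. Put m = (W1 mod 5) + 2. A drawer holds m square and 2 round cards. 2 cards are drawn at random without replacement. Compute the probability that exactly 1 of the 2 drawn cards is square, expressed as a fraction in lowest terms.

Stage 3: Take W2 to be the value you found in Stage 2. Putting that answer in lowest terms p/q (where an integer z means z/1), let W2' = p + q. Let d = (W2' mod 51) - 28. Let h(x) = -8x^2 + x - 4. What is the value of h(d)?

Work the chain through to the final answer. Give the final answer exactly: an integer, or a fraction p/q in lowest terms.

Stage 1: squarings mod 909: 821^1=821, 821^2=472, 821^4=79, 821^8=787, 821^16=340, 821^32=157, 821^64=106, 821^128=328, 821^256=322, 821^512=58, 821^1024=637, 821^2048=355, 821^4096=583, 821^8192=832, 821^16384=475, 821^32768=193, 821^65536=889; 821^93222 = 821^2 * 821^4 * 821^32 * 821^1024 * 821^2048 * 821^8192 * 821^16384 * 821^65536 = 703 (mod 909); answer 703
Stage 2: W1 = 703; m = 5; total draws C(7,2) = 21; favorable C(5,1)*C(2,1) = 10; P = 10/21; answer 10/21
Stage 3: W2 = 10/21; threaded value p + q = 31; d = 3; -8*(3)^2 + 1*(3)^1 - 4 = (-72) + (3) + (-4) = -73; answer -73

-73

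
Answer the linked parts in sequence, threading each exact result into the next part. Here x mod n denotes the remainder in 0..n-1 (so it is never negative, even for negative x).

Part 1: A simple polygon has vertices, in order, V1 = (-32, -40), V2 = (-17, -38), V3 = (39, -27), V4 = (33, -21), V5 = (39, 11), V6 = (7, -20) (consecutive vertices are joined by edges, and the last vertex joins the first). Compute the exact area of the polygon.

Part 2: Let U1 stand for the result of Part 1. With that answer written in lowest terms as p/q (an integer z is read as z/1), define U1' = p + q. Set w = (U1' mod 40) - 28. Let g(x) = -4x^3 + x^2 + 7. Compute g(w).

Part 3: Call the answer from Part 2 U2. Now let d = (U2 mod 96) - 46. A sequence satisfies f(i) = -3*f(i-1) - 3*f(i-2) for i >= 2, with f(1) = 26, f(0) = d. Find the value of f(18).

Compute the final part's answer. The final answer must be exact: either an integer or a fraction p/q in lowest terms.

-570807

Part 1: cross terms: (-32*-38 - -17*-40)=536, (-17*-27 - 39*-38)=1941, (39*-21 - 33*-27)=72, (33*11 - 39*-21)=1182, (39*-20 - 7*11)=-857, (7*-40 - -32*-20)=-920; twice the area = |1954| = 1954; area = 977; answer 977
Part 2: U1 = 977; threaded value p + q = 978; w = -10; -4*(-10)^3 + 1*(-10)^2 + 7 = (4000) + (100) + (7) = 4107; answer 4107
Part 3: U2 = 4107; d = 29; f(2) = -3*(26) - 3*(29) = -165; iterating: f(2)=-165, f(3)=417, f(4)=-756, f(5)=1017, f(6)=-783, f(7)=-702, f(8)=4455, f(9)=-11259, f(10)=20412, f(11)=-27459, f(12)=21141, f(13)=18954, f(14)=-120285, f(15)=303993, f(16)=-551124, f(17)=741393, f(18)=-570807; answer -570807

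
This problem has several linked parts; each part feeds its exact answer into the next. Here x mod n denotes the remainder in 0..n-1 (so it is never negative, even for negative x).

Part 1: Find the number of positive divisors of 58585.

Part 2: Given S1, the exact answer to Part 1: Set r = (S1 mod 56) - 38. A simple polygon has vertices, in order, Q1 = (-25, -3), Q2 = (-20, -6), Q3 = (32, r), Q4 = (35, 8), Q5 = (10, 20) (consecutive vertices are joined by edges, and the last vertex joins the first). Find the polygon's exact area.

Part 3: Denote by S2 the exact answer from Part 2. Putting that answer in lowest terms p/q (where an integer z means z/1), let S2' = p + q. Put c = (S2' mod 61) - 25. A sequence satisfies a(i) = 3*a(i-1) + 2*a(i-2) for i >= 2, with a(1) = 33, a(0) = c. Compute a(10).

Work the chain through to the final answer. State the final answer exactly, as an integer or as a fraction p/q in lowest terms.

Part 1: 58585 = 5 * 11717; number of divisors = (1+1) * (1+1) = 4; answer 4
Part 2: S1 = 4; r = -34; cross terms: (-25*-6 - -20*-3)=90, (-20*-34 - 32*-6)=872, (32*8 - 35*-34)=1446, (35*20 - 10*8)=620, (10*-3 - -25*20)=470; twice the area = |3498| = 3498; area = 1749; answer 1749
Part 3: S2 = 1749; threaded value p + q = 1750; c = 17; a(2) = 3*(33) + 2*(17) = 133; iterating: a(2)=133, a(3)=465, a(4)=1661, a(5)=5913, a(6)=21061, a(7)=75009, a(8)=267149, a(9)=951465, a(10)=3388693; answer 3388693

3388693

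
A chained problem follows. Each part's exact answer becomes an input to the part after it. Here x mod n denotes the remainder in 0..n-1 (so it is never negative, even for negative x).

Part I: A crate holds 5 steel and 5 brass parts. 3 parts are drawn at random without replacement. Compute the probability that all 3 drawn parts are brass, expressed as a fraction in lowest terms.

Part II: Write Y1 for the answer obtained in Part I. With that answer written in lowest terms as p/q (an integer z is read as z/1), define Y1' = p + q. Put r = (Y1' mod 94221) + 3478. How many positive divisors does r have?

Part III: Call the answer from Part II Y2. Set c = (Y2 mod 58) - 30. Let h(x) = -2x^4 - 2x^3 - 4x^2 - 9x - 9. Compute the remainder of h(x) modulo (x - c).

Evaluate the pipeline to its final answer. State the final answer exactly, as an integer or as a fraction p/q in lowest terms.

Part I: total draws C(10,3) = 120; favorable C(5,3) = 10; P = 1/12; answer 1/12
Part II: Y1 = 1/12; threaded value p + q = 13; r = 3491; 3491 is prime, so its only divisors are 1 and 3491; count = 2; answer 2
Part III: Y2 = 2; c = -28; remainder = value at the root: -2*(-28)^4 - 2*(-28)^3 - 4*(-28)^2 - 9*(-28)^1 - 9 = (-1229312) + (43904) + (-3136) + (252) + (-9) = -1188301; answer -1188301

-1188301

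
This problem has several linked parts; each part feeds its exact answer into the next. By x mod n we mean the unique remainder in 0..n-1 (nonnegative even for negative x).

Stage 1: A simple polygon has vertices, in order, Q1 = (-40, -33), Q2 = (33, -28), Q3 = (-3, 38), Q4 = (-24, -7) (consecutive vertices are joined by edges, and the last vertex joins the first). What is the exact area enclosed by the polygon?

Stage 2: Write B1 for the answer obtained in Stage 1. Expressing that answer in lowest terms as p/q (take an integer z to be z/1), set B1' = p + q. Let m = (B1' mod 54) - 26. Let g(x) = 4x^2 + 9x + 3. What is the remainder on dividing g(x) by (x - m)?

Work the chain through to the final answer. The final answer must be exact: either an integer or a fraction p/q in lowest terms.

Stage 1: cross terms: (-40*-28 - 33*-33)=2209, (33*38 - -3*-28)=1170, (-3*-7 - -24*38)=933, (-24*-33 - -40*-7)=512; twice the area = |4824| = 4824; area = 2412; answer 2412
Stage 2: B1 = 2412; threaded value p + q = 2413; m = 11; remainder = value at the root: 4*(11)^2 + 9*(11)^1 + 3 = (484) + (99) + (3) = 586; answer 586

586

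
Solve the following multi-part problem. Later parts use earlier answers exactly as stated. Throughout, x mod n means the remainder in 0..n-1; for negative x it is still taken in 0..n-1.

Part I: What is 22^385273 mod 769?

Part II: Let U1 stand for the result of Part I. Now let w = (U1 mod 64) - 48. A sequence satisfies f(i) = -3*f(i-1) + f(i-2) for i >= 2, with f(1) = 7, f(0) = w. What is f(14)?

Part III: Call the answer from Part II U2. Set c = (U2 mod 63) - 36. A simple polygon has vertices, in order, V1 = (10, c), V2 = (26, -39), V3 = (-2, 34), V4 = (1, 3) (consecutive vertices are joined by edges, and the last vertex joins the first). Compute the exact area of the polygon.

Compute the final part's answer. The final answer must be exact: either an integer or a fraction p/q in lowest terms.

273

Part I: squarings mod 769: 22^1=22, 22^2=484, 22^4=480, 22^8=469, 22^16=27, 22^32=729, 22^64=62, 22^128=768, 22^256=1, 22^512=1, 22^1024=1, 22^2048=1, 22^4096=1, 22^8192=1, 22^16384=1, 22^32768=1, 22^65536=1, 22^131072=1, 22^262144=1; 22^385273 = 22^1 * 22^8 * 22^16 * 22^32 * 22^64 * 22^128 * 22^8192 * 22^16384 * 22^32768 * 22^65536 * 22^262144 = 610 (mod 769); answer 610
Part II: U1 = 610; w = -14; f(2) = -3*(7) + 1*(-14) = -35; iterating: f(2)=-35, f(3)=112, f(4)=-371, f(5)=1225, f(6)=-4046, f(7)=13363, f(8)=-44135, f(9)=145768, f(10)=-481439, f(11)=1590085, f(12)=-5251694, f(13)=17345167, f(14)=-57287195; answer -57287195
Part III: U2 = -57287195; c = -8; cross terms: (10*-39 - 26*-8)=-182, (26*34 - -2*-39)=806, (-2*3 - 1*34)=-40, (1*-8 - 10*3)=-38; twice the area = |546| = 546; area = 273; answer 273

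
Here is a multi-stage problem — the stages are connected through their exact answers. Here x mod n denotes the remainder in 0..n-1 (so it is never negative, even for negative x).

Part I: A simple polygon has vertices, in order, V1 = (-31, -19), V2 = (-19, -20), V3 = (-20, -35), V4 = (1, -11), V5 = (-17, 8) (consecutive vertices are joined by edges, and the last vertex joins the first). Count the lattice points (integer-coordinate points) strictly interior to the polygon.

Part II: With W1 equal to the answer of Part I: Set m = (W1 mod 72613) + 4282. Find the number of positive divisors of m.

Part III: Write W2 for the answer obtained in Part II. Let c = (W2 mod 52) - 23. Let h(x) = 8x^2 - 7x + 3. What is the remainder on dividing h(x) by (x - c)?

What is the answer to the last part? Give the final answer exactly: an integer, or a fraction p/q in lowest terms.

Part I: cross terms: (-31*-20 - -19*-19)=259, (-19*-35 - -20*-20)=265, (-20*-11 - 1*-35)=255, (1*8 - -17*-11)=-179, (-17*-19 - -31*8)=571; twice the area = |1171| = 1171; area = 1171/2; boundary points = 1 + 1 + 3 + 1 + 1 = 7; strictly interior points = area - boundary/2 + 1 = 583; answer 583
Part II: W1 = 583; m = 4865; 4865 = 5 * 7 * 139; number of divisors = (1+1) * (1+1) * (1+1) = 8; answer 8
Part III: W2 = 8; c = -15; remainder = value at the root: 8*(-15)^2 - 7*(-15)^1 + 3 = (1800) + (105) + (3) = 1908; answer 1908

1908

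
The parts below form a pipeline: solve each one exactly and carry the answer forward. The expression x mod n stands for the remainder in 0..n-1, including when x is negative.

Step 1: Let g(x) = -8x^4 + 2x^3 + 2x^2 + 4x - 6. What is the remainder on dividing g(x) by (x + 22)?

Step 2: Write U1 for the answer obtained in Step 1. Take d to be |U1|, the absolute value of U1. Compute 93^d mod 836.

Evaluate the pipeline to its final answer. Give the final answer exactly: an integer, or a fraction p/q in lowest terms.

45

Step 1: remainder = value at the root: -8*(-22)^4 + 2*(-22)^3 + 2*(-22)^2 + 4*(-22)^1 - 6 = (-1874048) + (-21296) + (968) + (-88) + (-6) = -1894470; answer -1894470
Step 2: U1 = -1894470; d = 1894470; squarings mod 836: 93^1=93, 93^2=289, 93^4=757, 93^8=389, 93^16=5, 93^32=25, 93^64=625, 93^128=213, 93^256=225, 93^512=465, 93^1024=537, 93^2048=785, 93^4096=93, 93^8192=289, 93^16384=757, 93^32768=389, 93^65536=5, 93^131072=25, 93^262144=625, 93^524288=213, 93^1048576=225; 93^1894470 = 93^2 * 93^4 * 93^64 * 93^2048 * 93^8192 * 93^16384 * 93^32768 * 93^262144 * 93^524288 * 93^1048576 = 45 (mod 836); answer 45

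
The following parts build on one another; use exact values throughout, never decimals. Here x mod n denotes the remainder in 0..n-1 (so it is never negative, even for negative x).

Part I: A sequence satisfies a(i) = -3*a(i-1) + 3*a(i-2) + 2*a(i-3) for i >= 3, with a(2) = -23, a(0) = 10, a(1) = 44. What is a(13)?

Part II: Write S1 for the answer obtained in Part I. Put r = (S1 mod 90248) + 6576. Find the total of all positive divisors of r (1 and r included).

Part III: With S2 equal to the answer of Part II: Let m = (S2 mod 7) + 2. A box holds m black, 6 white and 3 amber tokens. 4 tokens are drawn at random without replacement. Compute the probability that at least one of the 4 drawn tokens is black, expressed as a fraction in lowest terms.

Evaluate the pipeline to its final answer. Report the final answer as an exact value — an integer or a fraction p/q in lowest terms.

41/55

Part I: a(3) = -3*(-23) + 3*(44) + 2*(10) = 221; iterating: a(3)=221, a(4)=-644, a(5)=2549, a(6)=-9137, a(7)=33770, a(8)=-123623, a(9)=453905, a(10)=-1665044, a(11)=6109601, a(12)=-22416125, a(13)=82247090; answer 82247090
Part II: S1 = 82247090; r = 37738; 37738 = 2 * 18869; sigma = (1 + 2) * (1 + 18869) = 3 * 18870 = 56610; answer 56610
Part III: S2 = 56610; m = 3; total draws C(12,4) = 495; complement C(9,4) = 126; favorable 495 - 126 = 369; P = 41/55; answer 41/55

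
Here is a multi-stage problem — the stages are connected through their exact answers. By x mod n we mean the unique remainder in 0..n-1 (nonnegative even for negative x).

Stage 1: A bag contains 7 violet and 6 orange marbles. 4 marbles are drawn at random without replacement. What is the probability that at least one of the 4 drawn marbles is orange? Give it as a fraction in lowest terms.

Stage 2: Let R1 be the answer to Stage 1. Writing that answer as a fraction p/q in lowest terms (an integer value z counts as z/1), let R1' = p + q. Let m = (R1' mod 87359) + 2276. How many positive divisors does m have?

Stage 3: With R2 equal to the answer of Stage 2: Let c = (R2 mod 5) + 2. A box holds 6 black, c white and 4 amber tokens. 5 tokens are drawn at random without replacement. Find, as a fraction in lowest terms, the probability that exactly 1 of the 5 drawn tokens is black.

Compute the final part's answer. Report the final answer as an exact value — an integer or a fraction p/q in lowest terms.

Stage 1: total draws C(13,4) = 715; complement C(7,4) = 35; favorable 715 - 35 = 680; P = 136/143; answer 136/143
Stage 2: R1 = 136/143; threaded value p + q = 279; m = 2555; 2555 = 5 * 7 * 73; number of divisors = (1+1) * (1+1) * (1+1) = 8; answer 8
Stage 3: R2 = 8; c = 5; total draws C(15,5) = 3003; favorable C(6,1)*C(9,4) = 756; P = 36/143; answer 36/143

36/143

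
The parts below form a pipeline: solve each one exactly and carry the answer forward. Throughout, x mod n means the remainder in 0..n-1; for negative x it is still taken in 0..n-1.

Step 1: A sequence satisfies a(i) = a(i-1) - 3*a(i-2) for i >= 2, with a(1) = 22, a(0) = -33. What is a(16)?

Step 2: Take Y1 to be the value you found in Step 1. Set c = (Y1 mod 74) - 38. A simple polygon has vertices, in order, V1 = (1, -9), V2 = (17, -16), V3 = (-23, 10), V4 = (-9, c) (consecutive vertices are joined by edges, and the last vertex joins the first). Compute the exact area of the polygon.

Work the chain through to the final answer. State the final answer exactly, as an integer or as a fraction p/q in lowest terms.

175

Step 1: a(2) = 1*(22) - 3*(-33) = 121; iterating: a(2)=121, a(3)=55, a(4)=-308, a(5)=-473, a(6)=451, a(7)=1870, a(8)=517, a(9)=-5093, a(10)=-6644, a(11)=8635, a(12)=28567, a(13)=2662, a(14)=-83039, a(15)=-91025, a(16)=158092; answer 158092
Step 2: Y1 = 158092; c = -10; cross terms: (1*-16 - 17*-9)=137, (17*10 - -23*-16)=-198, (-23*-10 - -9*10)=320, (-9*-9 - 1*-10)=91; twice the area = |350| = 350; area = 175; answer 175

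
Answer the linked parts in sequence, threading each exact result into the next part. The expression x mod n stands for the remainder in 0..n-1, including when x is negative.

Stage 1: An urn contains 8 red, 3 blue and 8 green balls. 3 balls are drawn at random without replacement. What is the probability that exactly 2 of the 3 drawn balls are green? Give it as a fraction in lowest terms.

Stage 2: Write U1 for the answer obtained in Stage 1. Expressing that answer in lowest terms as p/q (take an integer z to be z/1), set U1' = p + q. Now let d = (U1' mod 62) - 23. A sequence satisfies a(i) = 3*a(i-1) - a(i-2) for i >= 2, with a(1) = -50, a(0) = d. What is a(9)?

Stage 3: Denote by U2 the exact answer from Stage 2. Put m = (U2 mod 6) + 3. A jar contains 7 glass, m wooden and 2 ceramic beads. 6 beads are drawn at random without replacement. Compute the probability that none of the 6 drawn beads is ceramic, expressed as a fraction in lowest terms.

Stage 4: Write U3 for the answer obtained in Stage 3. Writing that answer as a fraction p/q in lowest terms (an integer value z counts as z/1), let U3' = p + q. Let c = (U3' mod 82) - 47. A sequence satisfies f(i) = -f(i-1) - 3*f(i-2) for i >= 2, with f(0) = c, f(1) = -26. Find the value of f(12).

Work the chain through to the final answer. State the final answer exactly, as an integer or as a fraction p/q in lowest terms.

Stage 1: total draws C(19,3) = 969; favorable C(8,2)*C(11,1) = 308; P = 308/969; answer 308/969
Stage 2: U1 = 308/969; threaded value p + q = 1277; d = 14; a(2) = 3*(-50) - 1*(14) = -164; iterating: a(2)=-164, a(3)=-442, a(4)=-1162, a(5)=-3044, a(6)=-7970, a(7)=-20866, a(8)=-54628, a(9)=-143018; answer -143018
Stage 3: U2 = -143018; m = 7; total draws C(16,6) = 8008; favorable C(14,6) = 3003; P = 3/8; answer 3/8
Stage 4: U3 = 3/8; threaded value p + q = 11; c = -36; f(2) = -1*(-26) - 3*(-36) = 134; iterating: f(2)=134, f(3)=-56, f(4)=-346, f(5)=514, f(6)=524, f(7)=-2066, f(8)=494, f(9)=5704, f(10)=-7186, f(11)=-9926, f(12)=31484; answer 31484

31484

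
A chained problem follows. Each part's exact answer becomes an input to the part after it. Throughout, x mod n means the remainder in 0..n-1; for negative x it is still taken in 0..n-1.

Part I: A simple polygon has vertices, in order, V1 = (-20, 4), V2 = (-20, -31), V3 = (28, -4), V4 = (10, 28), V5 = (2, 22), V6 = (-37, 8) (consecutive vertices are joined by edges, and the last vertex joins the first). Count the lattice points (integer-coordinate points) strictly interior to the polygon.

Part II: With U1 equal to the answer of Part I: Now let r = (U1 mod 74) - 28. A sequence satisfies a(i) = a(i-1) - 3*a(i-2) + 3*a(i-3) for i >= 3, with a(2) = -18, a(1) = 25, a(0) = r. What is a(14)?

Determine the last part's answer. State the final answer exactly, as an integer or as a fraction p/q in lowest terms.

-3294

Part I: cross terms: (-20*-31 - -20*4)=700, (-20*-4 - 28*-31)=948, (28*28 - 10*-4)=824, (10*22 - 2*28)=164, (2*8 - -37*22)=830, (-37*4 - -20*8)=12; twice the area = |3478| = 3478; area = 1739; boundary points = 35 + 3 + 2 + 2 + 1 + 1 = 44; strictly interior points = area - boundary/2 + 1 = 1718; answer 1718
Part II: U1 = 1718; r = -12; a(3) = 1*(-18) - 3*(25) + 3*(-12) = -129; iterating: a(3)=-129, a(4)=0, a(5)=333, a(6)=-54, a(7)=-1053, a(8)=108, a(9)=3105, a(10)=-378, a(11)=-9369, a(12)=1080, a(13)=28053, a(14)=-3294; answer -3294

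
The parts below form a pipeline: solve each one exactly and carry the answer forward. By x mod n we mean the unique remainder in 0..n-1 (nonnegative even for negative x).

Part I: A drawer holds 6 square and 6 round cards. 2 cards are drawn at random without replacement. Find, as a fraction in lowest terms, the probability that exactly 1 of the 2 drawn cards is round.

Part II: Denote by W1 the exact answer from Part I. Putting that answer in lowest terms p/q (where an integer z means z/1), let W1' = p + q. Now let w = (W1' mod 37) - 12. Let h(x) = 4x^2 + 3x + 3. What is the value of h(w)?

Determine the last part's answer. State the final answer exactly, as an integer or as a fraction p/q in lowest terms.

118

Part I: total draws C(12,2) = 66; favorable C(6,1)*C(6,1) = 36; P = 6/11; answer 6/11
Part II: W1 = 6/11; threaded value p + q = 17; w = 5; 4*(5)^2 + 3*(5)^1 + 3 = (100) + (15) + (3) = 118; answer 118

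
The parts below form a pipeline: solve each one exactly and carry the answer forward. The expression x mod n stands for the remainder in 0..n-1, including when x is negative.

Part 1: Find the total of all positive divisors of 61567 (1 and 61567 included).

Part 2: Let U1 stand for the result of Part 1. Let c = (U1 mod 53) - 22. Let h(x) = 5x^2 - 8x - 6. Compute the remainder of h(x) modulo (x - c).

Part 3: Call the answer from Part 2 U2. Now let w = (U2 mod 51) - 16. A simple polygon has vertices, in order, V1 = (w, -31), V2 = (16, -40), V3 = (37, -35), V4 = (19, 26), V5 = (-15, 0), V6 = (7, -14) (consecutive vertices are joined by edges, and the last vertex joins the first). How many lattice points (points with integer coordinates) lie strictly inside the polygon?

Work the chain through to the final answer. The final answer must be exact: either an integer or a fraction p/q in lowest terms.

Part 1: 61567 = 11 * 29 * 193; sigma = (1 + 11) * (1 + 29) * (1 + 193) = 12 * 30 * 194 = 69840; answer 69840
Part 2: U1 = 69840; c = 17; remainder = value at the root: 5*(17)^2 - 8*(17)^1 - 6 = (1445) + (-136) + (-6) = 1303; answer 1303
Part 3: U2 = 1303; w = 12; cross terms: (12*-40 - 16*-31)=16, (16*-35 - 37*-40)=920, (37*26 - 19*-35)=1627, (19*0 - -15*26)=390, (-15*-14 - 7*0)=210, (7*-31 - 12*-14)=-49; twice the area = |3114| = 3114; area = 1557; boundary points = 1 + 1 + 1 + 2 + 2 + 1 = 8; strictly interior points = area - boundary/2 + 1 = 1554; answer 1554

1554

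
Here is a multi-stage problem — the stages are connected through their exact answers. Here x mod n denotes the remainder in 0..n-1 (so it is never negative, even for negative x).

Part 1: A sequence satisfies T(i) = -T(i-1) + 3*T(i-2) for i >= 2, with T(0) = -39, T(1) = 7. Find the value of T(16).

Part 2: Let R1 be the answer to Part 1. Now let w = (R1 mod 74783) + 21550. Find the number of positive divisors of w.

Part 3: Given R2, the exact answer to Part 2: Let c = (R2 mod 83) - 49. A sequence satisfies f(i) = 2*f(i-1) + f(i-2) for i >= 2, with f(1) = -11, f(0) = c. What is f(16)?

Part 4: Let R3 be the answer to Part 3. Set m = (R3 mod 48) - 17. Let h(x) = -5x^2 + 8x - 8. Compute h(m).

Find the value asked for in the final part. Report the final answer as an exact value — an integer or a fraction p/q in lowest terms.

Part 1: T(2) = -1*(7) + 3*(-39) = -124; iterating: T(2)=-124, T(3)=145, T(4)=-517, T(5)=952, T(6)=-2503, T(7)=5359, T(8)=-12868, T(9)=28945, T(10)=-67549, T(11)=154384, T(12)=-357031, T(13)=820183, T(14)=-1891276, T(15)=4351825, T(16)=-10025653; answer -10025653
Part 2: R1 = -10025653; w = 91602; 91602 = 2 * 3^2 * 7 * 727; number of divisors = (1+1) * (2+1) * (1+1) * (1+1) = 24; answer 24
Part 3: R2 = 24; c = -25; f(2) = 2*(-11) + 1*(-25) = -47; iterating: f(2)=-47, f(3)=-105, f(4)=-257, f(5)=-619, f(6)=-1495, f(7)=-3609, f(8)=-8713, f(9)=-21035, f(10)=-50783, f(11)=-122601, f(12)=-295985, f(13)=-714571, f(14)=-1725127, f(15)=-4164825, f(16)=-10054777; answer -10054777
Part 4: R3 = -10054777; m = 6; -5*(6)^2 + 8*(6)^1 - 8 = (-180) + (48) + (-8) = -140; answer -140

-140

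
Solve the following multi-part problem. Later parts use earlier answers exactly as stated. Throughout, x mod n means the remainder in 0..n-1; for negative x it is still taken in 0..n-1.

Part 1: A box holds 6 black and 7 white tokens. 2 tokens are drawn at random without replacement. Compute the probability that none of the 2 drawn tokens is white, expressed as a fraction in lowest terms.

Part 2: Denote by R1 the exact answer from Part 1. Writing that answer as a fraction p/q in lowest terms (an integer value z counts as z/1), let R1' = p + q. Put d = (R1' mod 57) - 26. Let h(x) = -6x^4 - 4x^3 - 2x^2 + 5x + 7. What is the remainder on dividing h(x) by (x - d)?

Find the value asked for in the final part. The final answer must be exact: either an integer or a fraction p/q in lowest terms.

Part 1: total draws C(13,2) = 78; favorable C(6,2) = 15; P = 5/26; answer 5/26
Part 2: R1 = 5/26; threaded value p + q = 31; d = 5; remainder = value at the root: -6*(5)^4 - 4*(5)^3 - 2*(5)^2 + 5*(5)^1 + 7 = (-3750) + (-500) + (-50) + (25) + (7) = -4268; answer -4268

-4268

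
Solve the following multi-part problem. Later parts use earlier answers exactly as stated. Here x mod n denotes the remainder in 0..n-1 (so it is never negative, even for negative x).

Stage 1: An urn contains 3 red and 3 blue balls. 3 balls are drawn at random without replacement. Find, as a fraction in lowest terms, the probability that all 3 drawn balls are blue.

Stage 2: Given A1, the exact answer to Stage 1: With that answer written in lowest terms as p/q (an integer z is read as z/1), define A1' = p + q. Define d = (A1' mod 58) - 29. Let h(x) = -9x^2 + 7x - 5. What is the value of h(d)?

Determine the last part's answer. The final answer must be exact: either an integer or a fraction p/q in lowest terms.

-637

Stage 1: total draws C(6,3) = 20; favorable C(3,3) = 1; P = 1/20; answer 1/20
Stage 2: A1 = 1/20; threaded value p + q = 21; d = -8; -9*(-8)^2 + 7*(-8)^1 - 5 = (-576) + (-56) + (-5) = -637; answer -637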